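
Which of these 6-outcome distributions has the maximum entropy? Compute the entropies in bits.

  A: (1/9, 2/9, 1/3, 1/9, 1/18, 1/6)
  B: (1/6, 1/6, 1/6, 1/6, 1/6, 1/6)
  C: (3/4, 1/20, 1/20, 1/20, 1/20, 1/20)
B

For a discrete distribution over n outcomes, entropy is maximized by the uniform distribution.

Computing entropies:
H(A) = 2.3774 bits
H(B) = 2.5850 bits
H(C) = 1.3918 bits

The uniform distribution (where all probabilities equal 1/6) achieves the maximum entropy of log_2(6) = 2.5850 bits.

Distribution B has the highest entropy.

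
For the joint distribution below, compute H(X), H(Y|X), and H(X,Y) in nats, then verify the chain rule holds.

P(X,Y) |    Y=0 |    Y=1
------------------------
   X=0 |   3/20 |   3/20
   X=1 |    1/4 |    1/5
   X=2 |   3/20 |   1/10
H(X,Y) = 1.7524, H(X) = 1.0671, H(Y|X) = 0.6853 (all in nats)

Chain rule: H(X,Y) = H(X) + H(Y|X)

Left side — joint entropy directly:
H(X,Y) = -Σ p(x,y) log p(x,y) = 1.7524 nats

Right side — compute H(Y|X) from the conditional distributions:
P(X) = (3/10, 9/20, 1/4), so H(X) = 1.0671 nats
H(Y|X) = Σ_x P(X=x) · H(Y|X=x):
  P(Y|X=0) = (1/2, 1/2), H(Y|X=0) = 0.6931, weight P(X=0) = 3/10
  P(Y|X=1) = (5/9, 4/9), H(Y|X=1) = 0.6870, weight P(X=1) = 9/20
  P(Y|X=2) = (3/5, 2/5), H(Y|X=2) = 0.6730, weight P(X=2) = 1/4
H(Y|X) = 0.6853 nats

H(X) + H(Y|X) = 1.0671 + 0.6853 = 1.7524 nats

Both sides equal 1.7524 nats. ✓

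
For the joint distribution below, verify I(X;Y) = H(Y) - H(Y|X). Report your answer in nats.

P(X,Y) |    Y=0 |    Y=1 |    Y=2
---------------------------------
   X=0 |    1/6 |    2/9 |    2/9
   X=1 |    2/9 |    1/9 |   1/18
I(X;Y) = 0.0515 nats

Mutual information has multiple equivalent forms:
- I(X;Y) = H(X) - H(X|Y)
- I(X;Y) = H(Y) - H(Y|X)
- I(X;Y) = H(X) + H(Y) - H(X,Y)

Computing all quantities:
H(X) = 0.6682, H(Y) = 1.0893, H(X,Y) = 1.7061
H(X|Y) = 0.6167, H(Y|X) = 1.0378

Verification:
H(X) - H(X|Y) = 0.6682 - 0.6167 = 0.0515
H(Y) - H(Y|X) = 1.0893 - 1.0378 = 0.0515
H(X) + H(Y) - H(X,Y) = 0.6682 + 1.0893 - 1.7061 = 0.0515

All forms give I(X;Y) = 0.0515 nats. ✓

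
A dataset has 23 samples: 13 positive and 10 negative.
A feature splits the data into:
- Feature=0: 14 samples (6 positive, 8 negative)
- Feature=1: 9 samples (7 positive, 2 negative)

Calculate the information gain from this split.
0.0890 bits

Information Gain = H(Y) - H(Y|Feature)

Before split:
P(positive) = 13/23 = 0.5652
H(Y) = 0.9877 bits

After split:
Feature=0: H = 0.9852 bits (weight = 14/23)
Feature=1: H = 0.7642 bits (weight = 9/23)
H(Y|Feature) = (14/23)×0.9852 + (9/23)×0.7642 = 0.8987 bits

Information Gain = 0.9877 - 0.8987 = 0.0890 bits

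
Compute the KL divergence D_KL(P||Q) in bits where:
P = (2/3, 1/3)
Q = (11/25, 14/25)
0.1502 bits

KL divergence: D_KL(P||Q) = Σ p(x) log(p(x)/q(x))

Computing term by term:
  x=0: 2/3 × log_2[(2/3)/(11/25)] = 2/3 × 0.5995 = 0.3996
  x=1: 1/3 × log_2[(1/3)/(14/25)] = 1/3 × -0.7485 = -0.2495

D_KL(P||Q) = 0.1502 bits

Note: KL divergence is always non-negative and equals 0 iff P = Q.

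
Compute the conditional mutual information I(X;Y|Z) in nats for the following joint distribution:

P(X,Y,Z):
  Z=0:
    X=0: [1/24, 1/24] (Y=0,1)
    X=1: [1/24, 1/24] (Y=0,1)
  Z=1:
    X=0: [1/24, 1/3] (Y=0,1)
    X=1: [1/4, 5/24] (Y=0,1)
0.0929 nats

Conditional mutual information: I(X;Y|Z) = H(X|Z) + H(Y|Z) - H(X,Y|Z)

H(Z) = 0.4506
H(X,Z) = 1.1395 → H(X|Z) = 0.6890
H(Y,Z) = 1.1056 → H(Y|Z) = 0.6551
H(X,Y,Z) = 1.7017 → H(X,Y|Z) = 1.2511

I(X;Y|Z) = 0.6890 + 0.6551 - 1.2511 = 0.0929 nats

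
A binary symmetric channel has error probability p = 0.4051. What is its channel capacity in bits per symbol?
0.0261 bits

For a binary symmetric channel (BSC) with error probability p:
Capacity C = 1 - H(p) bits per symbol

where H(p) = -p log₂(p) - (1-p) log₂(1-p) is the binary entropy function.

H(0.4051) = 0.9739 bits
C = 1 - 0.9739 = 0.0261 bits per symbol

This means we can reliably transmit up to 0.0261 bits of information per channel use.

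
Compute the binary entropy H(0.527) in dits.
0.3004 dits

The binary entropy function is:
H(p) = -p log(p) - (1-p) log(1-p)

H(0.527) = -0.527 × log_10(0.527) - 0.473 × log_10(0.473)
H(0.527) = 0.3004 dits

Note: Binary entropy is maximized at p=0.5 (H=1 bit) and minimized at p=0 or p=1 (H=0).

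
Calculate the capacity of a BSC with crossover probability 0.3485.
0.0673 bits

For a binary symmetric channel (BSC) with error probability p:
Capacity C = 1 - H(p) bits per symbol

where H(p) = -p log₂(p) - (1-p) log₂(1-p) is the binary entropy function.

H(0.3485) = 0.9327 bits
C = 1 - 0.9327 = 0.0673 bits per symbol

This means we can reliably transmit up to 0.0673 bits of information per channel use.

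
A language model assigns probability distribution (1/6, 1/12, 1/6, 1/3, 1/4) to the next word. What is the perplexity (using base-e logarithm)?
4.5590

Perplexity is e^H (or exp(H) for natural log).

First, H = -Σ p log p = 1.5171 nats
Perplexity = e^1.5171 = 4.5590

Interpretation: The model's uncertainty is equivalent to choosing uniformly among 4.6 options.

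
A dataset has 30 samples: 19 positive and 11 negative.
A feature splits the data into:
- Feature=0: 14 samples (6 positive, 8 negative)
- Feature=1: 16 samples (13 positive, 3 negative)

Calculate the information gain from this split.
0.1170 bits

Information Gain = H(Y) - H(Y|Feature)

Before split:
P(positive) = 19/30 = 0.6333
H(Y) = 0.9481 bits

After split:
Feature=0: H = 0.9852 bits (weight = 14/30)
Feature=1: H = 0.6962 bits (weight = 16/30)
H(Y|Feature) = (14/30)×0.9852 + (16/30)×0.6962 = 0.8311 bits

Information Gain = 0.9481 - 0.8311 = 0.1170 bits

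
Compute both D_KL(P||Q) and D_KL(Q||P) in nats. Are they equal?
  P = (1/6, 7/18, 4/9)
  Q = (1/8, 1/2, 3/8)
D_KL(P||Q) = 0.0257, D_KL(Q||P) = 0.0260

KL divergence is not symmetric: D_KL(P||Q) ≠ D_KL(Q||P) in general.

D_KL(P||Q) = 0.0257 nats
D_KL(Q||P) = 0.0260 nats

No, they are not equal!

This asymmetry is why KL divergence is not a true distance metric.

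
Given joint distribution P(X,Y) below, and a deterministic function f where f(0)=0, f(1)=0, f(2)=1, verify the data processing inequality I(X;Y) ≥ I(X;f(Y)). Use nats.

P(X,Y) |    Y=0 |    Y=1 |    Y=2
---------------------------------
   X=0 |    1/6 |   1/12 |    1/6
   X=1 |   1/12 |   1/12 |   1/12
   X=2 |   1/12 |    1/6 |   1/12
I(X;Y) = 0.0378, I(X;f(Y)) = 0.0095, inequality holds: 0.0378 ≥ 0.0095

Data Processing Inequality: For any Markov chain X → Y → Z, we have I(X;Y) ≥ I(X;Z).

Here Z = f(Y) is a deterministic function of Y, forming X → Y → Z.

Original I(X;Y) = 0.0378 nats

After applying f:
P(X,Z) where Z=f(Y):
- P(X,Z=0) = P(X,Y=0) + P(X,Y=1)
- P(X,Z=1) = P(X,Y=2)

I(X;Z) = I(X;f(Y)) = 0.0095 nats

Verification: 0.0378 ≥ 0.0095 ✓

Information cannot be created by processing; the function f can only lose information about X.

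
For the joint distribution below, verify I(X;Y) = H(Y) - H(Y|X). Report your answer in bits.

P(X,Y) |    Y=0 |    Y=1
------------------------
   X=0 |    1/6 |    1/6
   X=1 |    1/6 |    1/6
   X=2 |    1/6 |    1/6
I(X;Y) = 0.0000 bits

Mutual information has multiple equivalent forms:
- I(X;Y) = H(X) - H(X|Y)
- I(X;Y) = H(Y) - H(Y|X)
- I(X;Y) = H(X) + H(Y) - H(X,Y)

Computing all quantities:
H(X) = 1.5850, H(Y) = 1.0000, H(X,Y) = 2.5850
H(X|Y) = 1.5850, H(Y|X) = 1.0000

Verification:
H(X) - H(X|Y) = 1.5850 - 1.5850 = 0.0000
H(Y) - H(Y|X) = 1.0000 - 1.0000 = 0.0000
H(X) + H(Y) - H(X,Y) = 1.5850 + 1.0000 - 2.5850 = 0.0000

All forms give I(X;Y) = 0.0000 bits. ✓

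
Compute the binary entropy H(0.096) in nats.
0.3162 nats

The binary entropy function is:
H(p) = -p log(p) - (1-p) log(1-p)

H(0.096) = -0.096 × log_e(0.096) - 0.904 × log_e(0.904)
H(0.096) = 0.3162 nats

Note: Binary entropy is maximized at p=0.5 (H=1 bit) and minimized at p=0 or p=1 (H=0).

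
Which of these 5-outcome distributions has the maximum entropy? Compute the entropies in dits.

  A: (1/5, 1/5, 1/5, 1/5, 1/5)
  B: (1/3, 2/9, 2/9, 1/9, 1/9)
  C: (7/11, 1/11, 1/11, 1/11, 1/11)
A

For a discrete distribution over n outcomes, entropy is maximized by the uniform distribution.

Computing entropies:
H(A) = 0.6990 dits
H(B) = 0.6614 dits
H(C) = 0.5036 dits

The uniform distribution (where all probabilities equal 1/5) achieves the maximum entropy of log_10(5) = 0.6990 dits.

Distribution A has the highest entropy.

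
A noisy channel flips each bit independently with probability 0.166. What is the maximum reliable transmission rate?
0.3515 bits

For a binary symmetric channel (BSC) with error probability p:
Capacity C = 1 - H(p) bits per symbol

where H(p) = -p log₂(p) - (1-p) log₂(1-p) is the binary entropy function.

H(0.166) = 0.6485 bits
C = 1 - 0.6485 = 0.3515 bits per symbol

This means we can reliably transmit up to 0.3515 bits of information per channel use.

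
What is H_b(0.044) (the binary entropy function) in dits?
0.0784 dits

The binary entropy function is:
H(p) = -p log(p) - (1-p) log(1-p)

H(0.044) = -0.044 × log_10(0.044) - 0.956 × log_10(0.956)
H(0.044) = 0.0784 dits

Note: Binary entropy is maximized at p=0.5 (H=1 bit) and minimized at p=0 or p=1 (H=0).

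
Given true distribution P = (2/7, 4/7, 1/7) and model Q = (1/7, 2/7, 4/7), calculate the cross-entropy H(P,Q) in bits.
1.9502 bits

Cross-entropy: H(P,Q) = -Σ p(x) log q(x)

Alternatively: H(P,Q) = H(P) + D_KL(P||Q)
H(P) = 1.3788 bits
D_KL(P||Q) = 0.5714 bits

H(P,Q) = 1.3788 + 0.5714 = 1.9502 bits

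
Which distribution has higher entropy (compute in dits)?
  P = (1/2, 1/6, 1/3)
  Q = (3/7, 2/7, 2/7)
Q

Computing entropies in dits:
H(P) = 0.4392
H(Q) = 0.4686

Distribution Q has higher entropy.

Intuition: The distribution closer to uniform (more spread out) has higher entropy.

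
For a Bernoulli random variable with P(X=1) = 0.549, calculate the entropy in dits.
0.2989 dits

The binary entropy function is:
H(p) = -p log(p) - (1-p) log(1-p)

H(0.549) = -0.549 × log_10(0.549) - 0.451 × log_10(0.451)
H(0.549) = 0.2989 dits

Note: Binary entropy is maximized at p=0.5 (H=1 bit) and minimized at p=0 or p=1 (H=0).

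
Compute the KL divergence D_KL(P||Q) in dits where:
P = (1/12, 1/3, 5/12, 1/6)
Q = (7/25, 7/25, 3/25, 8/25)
0.1594 dits

KL divergence: D_KL(P||Q) = Σ p(x) log(p(x)/q(x))

Computing term by term:
  x=0: 1/12 × log_10[(1/12)/(7/25)] = 1/12 × -0.5263 = -0.0439
  x=1: 1/3 × log_10[(1/3)/(7/25)] = 1/3 × 0.0757 = 0.0252
  x=2: 5/12 × log_10[(5/12)/(3/25)] = 5/12 × 0.5406 = 0.2253
  x=3: 1/6 × log_10[(1/6)/(8/25)] = 1/6 × -0.2833 = -0.0472

D_KL(P||Q) = 0.1594 dits

Note: KL divergence is always non-negative and equals 0 iff P = Q.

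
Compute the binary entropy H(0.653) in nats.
0.6456 nats

The binary entropy function is:
H(p) = -p log(p) - (1-p) log(1-p)

H(0.653) = -0.653 × log_e(0.653) - 0.347 × log_e(0.347)
H(0.653) = 0.6456 nats

Note: Binary entropy is maximized at p=0.5 (H=1 bit) and minimized at p=0 or p=1 (H=0).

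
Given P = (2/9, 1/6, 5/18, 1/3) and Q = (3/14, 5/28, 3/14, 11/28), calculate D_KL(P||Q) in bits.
0.0201 bits

KL divergence: D_KL(P||Q) = Σ p(x) log(p(x)/q(x))

Computing term by term:
  x=0: 2/9 × log_2[(2/9)/(3/14)] = 2/9 × 0.0525 = 0.0117
  x=1: 1/6 × log_2[(1/6)/(5/28)] = 1/6 × -0.0995 = -0.0166
  x=2: 5/18 × log_2[(5/18)/(3/14)] = 5/18 × 0.3744 = 0.1040
  x=3: 1/3 × log_2[(1/3)/(11/28)] = 1/3 × -0.2370 = -0.0790

D_KL(P||Q) = 0.0201 bits

Note: KL divergence is always non-negative and equals 0 iff P = Q.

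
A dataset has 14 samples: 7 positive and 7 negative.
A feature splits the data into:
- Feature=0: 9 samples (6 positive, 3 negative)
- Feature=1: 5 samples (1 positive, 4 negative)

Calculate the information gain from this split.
0.1518 bits

Information Gain = H(Y) - H(Y|Feature)

Before split:
P(positive) = 7/14 = 0.5000
H(Y) = 1.0000 bits

After split:
Feature=0: H = 0.9183 bits (weight = 9/14)
Feature=1: H = 0.7219 bits (weight = 5/14)
H(Y|Feature) = (9/14)×0.9183 + (5/14)×0.7219 = 0.8482 bits

Information Gain = 1.0000 - 0.8482 = 0.1518 bits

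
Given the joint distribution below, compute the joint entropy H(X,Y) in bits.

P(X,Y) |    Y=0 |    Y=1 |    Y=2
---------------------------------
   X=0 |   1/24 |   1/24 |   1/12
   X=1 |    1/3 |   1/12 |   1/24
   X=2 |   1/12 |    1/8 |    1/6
2.8035 bits

Joint entropy is H(X,Y) = -Σ_{x,y} p(x,y) log p(x,y).

Summing over all non-zero entries:
H(X,Y) = -[1/24·log_2(1/24) + 1/24·log_2(1/24) + 1/12·log_2(1/12) + 1/3·log_2(1/3) + 1/12·log_2(1/12) + 1/24·log_2(1/24) + 1/12·log_2(1/12) + 1/8·log_2(1/8) + 1/6·log_2(1/6)]
H(X,Y) = 2.8035 bits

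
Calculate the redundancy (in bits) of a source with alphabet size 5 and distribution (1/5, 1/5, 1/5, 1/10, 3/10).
0.0755 bits

Redundancy measures how far a source is from maximum entropy:
R = H_max - H(X)

Maximum entropy for 5 symbols: H_max = log_2(5) = 2.3219 bits
Actual entropy: H(X) = 2.2464 bits
Redundancy: R = 2.3219 - 2.2464 = 0.0755 bits

This redundancy represents potential for compression: the source could be compressed by 0.0755 bits per symbol.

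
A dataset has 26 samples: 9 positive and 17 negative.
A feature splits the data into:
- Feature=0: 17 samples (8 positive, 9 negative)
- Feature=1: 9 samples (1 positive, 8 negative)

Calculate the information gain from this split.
0.1042 bits

Information Gain = H(Y) - H(Y|Feature)

Before split:
P(positive) = 9/26 = 0.3462
H(Y) = 0.9306 bits

After split:
Feature=0: H = 0.9975 bits (weight = 17/26)
Feature=1: H = 0.5033 bits (weight = 9/26)
H(Y|Feature) = (17/26)×0.9975 + (9/26)×0.5033 = 0.8264 bits

Information Gain = 0.9306 - 0.8264 = 0.1042 bits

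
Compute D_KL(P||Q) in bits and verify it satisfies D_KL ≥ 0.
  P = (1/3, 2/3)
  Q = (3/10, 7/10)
0.0037 bits

KL divergence satisfies the Gibbs inequality: D_KL(P||Q) ≥ 0 for all distributions P, Q.

D_KL(P||Q) = Σ p(x) log(p(x)/q(x))
Term by term:
  x=0: 1/3 × log_2[(1/3)/(3/10)] = 0.0507
  x=1: 2/3 × log_2[(2/3)/(7/10)] = -0.0469
D_KL(P||Q) = 0.0037 bits

D_KL(P||Q) = 0.0037 ≥ 0 ✓

This non-negativity is a fundamental property: relative entropy cannot be negative because it measures how different Q is from P.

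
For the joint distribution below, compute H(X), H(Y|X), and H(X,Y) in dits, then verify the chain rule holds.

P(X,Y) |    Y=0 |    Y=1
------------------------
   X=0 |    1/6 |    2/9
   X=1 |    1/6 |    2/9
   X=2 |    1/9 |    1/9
H(X,Y) = 0.7618, H(X) = 0.4642, H(Y|X) = 0.2976 (all in dits)

Chain rule: H(X,Y) = H(X) + H(Y|X)

Left side — joint entropy directly:
H(X,Y) = -Σ p(x,y) log p(x,y) = 0.7618 dits

Right side — compute H(Y|X) from the conditional distributions:
P(X) = (7/18, 7/18, 2/9), so H(X) = 0.4642 dits
H(Y|X) = Σ_x P(X=x) · H(Y|X=x):
  P(Y|X=0) = (3/7, 4/7), H(Y|X=0) = 0.2966, weight P(X=0) = 7/18
  P(Y|X=1) = (3/7, 4/7), H(Y|X=1) = 0.2966, weight P(X=1) = 7/18
  P(Y|X=2) = (1/2, 1/2), H(Y|X=2) = 0.3010, weight P(X=2) = 2/9
H(Y|X) = 0.2976 dits

H(X) + H(Y|X) = 0.4642 + 0.2976 = 0.7618 dits

Both sides equal 0.7618 dits. ✓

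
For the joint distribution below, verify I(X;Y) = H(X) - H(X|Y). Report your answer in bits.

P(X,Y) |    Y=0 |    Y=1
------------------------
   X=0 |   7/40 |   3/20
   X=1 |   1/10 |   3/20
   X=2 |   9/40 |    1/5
I(X;Y) = 0.0097 bits

Mutual information has multiple equivalent forms:
- I(X;Y) = H(X) - H(X|Y)
- I(X;Y) = H(Y) - H(Y|X)
- I(X;Y) = H(X) + H(Y) - H(X,Y)

Computing all quantities:
H(X) = 1.5516, H(Y) = 1.0000, H(X,Y) = 2.5419
H(X|Y) = 1.5419, H(Y|X) = 0.9903

Verification:
H(X) - H(X|Y) = 1.5516 - 1.5419 = 0.0097
H(Y) - H(Y|X) = 1.0000 - 0.9903 = 0.0097
H(X) + H(Y) - H(X,Y) = 1.5516 + 1.0000 - 2.5419 = 0.0097

All forms give I(X;Y) = 0.0097 bits. ✓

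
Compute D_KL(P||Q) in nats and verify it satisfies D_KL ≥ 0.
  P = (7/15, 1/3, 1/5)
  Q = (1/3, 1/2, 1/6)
0.0583 nats

KL divergence satisfies the Gibbs inequality: D_KL(P||Q) ≥ 0 for all distributions P, Q.

D_KL(P||Q) = Σ p(x) log(p(x)/q(x))
Term by term:
  x=0: 7/15 × log_e[(7/15)/(1/3)] = 0.1570
  x=1: 1/3 × log_e[(1/3)/(1/2)] = -0.1352
  x=2: 1/5 × log_e[(1/5)/(1/6)] = 0.0365
D_KL(P||Q) = 0.0583 nats

D_KL(P||Q) = 0.0583 ≥ 0 ✓

This non-negativity is a fundamental property: relative entropy cannot be negative because it measures how different Q is from P.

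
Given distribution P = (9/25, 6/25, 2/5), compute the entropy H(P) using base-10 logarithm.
0.4677 dits

Shannon entropy is H(X) = -Σ p(x) log p(x).

For P = (9/25, 6/25, 2/5):
H = -9/25 × log_10(9/25) -6/25 × log_10(6/25) -2/5 × log_10(2/5)
H = 0.4677 dits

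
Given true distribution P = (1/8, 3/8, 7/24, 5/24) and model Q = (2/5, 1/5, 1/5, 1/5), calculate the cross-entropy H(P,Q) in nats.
1.5228 nats

Cross-entropy: H(P,Q) = -Σ p(x) log q(x)

Alternatively: H(P,Q) = H(P) + D_KL(P||Q)
H(P) = 1.3139 nats
D_KL(P||Q) = 0.2089 nats

H(P,Q) = 1.3139 + 0.2089 = 1.5228 nats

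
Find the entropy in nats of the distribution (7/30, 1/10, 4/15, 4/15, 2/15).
1.5434 nats

Shannon entropy is H(X) = -Σ p(x) log p(x).

For P = (7/30, 1/10, 4/15, 4/15, 2/15):
H = -7/30 × log_e(7/30) -1/10 × log_e(1/10) -4/15 × log_e(4/15) -4/15 × log_e(4/15) -2/15 × log_e(2/15)
H = 1.5434 nats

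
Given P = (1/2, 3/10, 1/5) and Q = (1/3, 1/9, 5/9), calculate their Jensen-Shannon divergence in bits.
0.1074 bits

Jensen-Shannon divergence is:
JSD(P||Q) = 0.5 × D_KL(P||M) + 0.5 × D_KL(Q||M)
where M = 0.5 × (P + Q) is the mixture distribution.

M = 0.5 × (1/2, 3/10, 1/5) + 0.5 × (1/3, 1/9, 5/9) = (5/12, 0.205556, 0.377778)

D_KL(P||M) = 0.1116 bits
D_KL(Q||M) = 0.1032 bits

JSD(P||Q) = 0.5 × 0.1116 + 0.5 × 0.1032 = 0.1074 bits

Unlike KL divergence, JSD is symmetric and bounded: 0 ≤ JSD ≤ log(2).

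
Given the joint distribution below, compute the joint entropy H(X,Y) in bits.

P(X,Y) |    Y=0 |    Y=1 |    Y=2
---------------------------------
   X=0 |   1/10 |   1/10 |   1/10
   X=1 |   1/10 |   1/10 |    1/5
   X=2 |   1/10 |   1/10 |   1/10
3.1219 bits

Joint entropy is H(X,Y) = -Σ_{x,y} p(x,y) log p(x,y).

Summing over all non-zero entries:
H(X,Y) = -[1/10·log_2(1/10) + 1/10·log_2(1/10) + 1/10·log_2(1/10) + 1/10·log_2(1/10) + 1/10·log_2(1/10) + 1/5·log_2(1/5) + 1/10·log_2(1/10) + 1/10·log_2(1/10) + 1/10·log_2(1/10)]
H(X,Y) = 3.1219 bits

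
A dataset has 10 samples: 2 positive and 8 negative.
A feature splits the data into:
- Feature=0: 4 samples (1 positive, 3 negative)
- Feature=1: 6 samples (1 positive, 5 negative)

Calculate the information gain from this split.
0.0074 bits

Information Gain = H(Y) - H(Y|Feature)

Before split:
P(positive) = 2/10 = 0.2000
H(Y) = 0.7219 bits

After split:
Feature=0: H = 0.8113 bits (weight = 4/10)
Feature=1: H = 0.6500 bits (weight = 6/10)
H(Y|Feature) = (4/10)×0.8113 + (6/10)×0.6500 = 0.7145 bits

Information Gain = 0.7219 - 0.7145 = 0.0074 bits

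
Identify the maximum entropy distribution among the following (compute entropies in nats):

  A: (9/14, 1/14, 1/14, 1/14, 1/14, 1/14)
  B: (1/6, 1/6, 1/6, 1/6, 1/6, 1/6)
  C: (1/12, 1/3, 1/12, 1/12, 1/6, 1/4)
B

For a discrete distribution over n outcomes, entropy is maximized by the uniform distribution.

Computing entropies:
H(A) = 1.2266 nats
H(B) = 1.7918 nats
H(C) = 1.6326 nats

The uniform distribution (where all probabilities equal 1/6) achieves the maximum entropy of log_e(6) = 1.7918 nats.

Distribution B has the highest entropy.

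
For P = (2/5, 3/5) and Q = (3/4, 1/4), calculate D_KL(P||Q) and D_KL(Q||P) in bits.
D_KL(P||Q) = 0.3951, D_KL(Q||P) = 0.3644

KL divergence is not symmetric: D_KL(P||Q) ≠ D_KL(Q||P) in general.

D_KL(P||Q) = 0.3951 bits
D_KL(Q||P) = 0.3644 bits

No, they are not equal!

This asymmetry is why KL divergence is not a true distance metric.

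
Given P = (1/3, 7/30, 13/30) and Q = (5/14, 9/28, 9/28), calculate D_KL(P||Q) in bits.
0.0458 bits

KL divergence: D_KL(P||Q) = Σ p(x) log(p(x)/q(x))

Computing term by term:
  x=0: 1/3 × log_2[(1/3)/(5/14)] = 1/3 × -0.0995 = -0.0332
  x=1: 7/30 × log_2[(7/30)/(9/28)] = 7/30 × -0.4621 = -0.1078
  x=2: 13/30 × log_2[(13/30)/(9/28)] = 13/30 × 0.4310 = 0.1868

D_KL(P||Q) = 0.0458 bits

Note: KL divergence is always non-negative and equals 0 iff P = Q.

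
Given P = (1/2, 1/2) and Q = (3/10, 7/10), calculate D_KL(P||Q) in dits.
0.0379 dits

KL divergence: D_KL(P||Q) = Σ p(x) log(p(x)/q(x))

Computing term by term:
  x=0: 1/2 × log_10[(1/2)/(3/10)] = 1/2 × 0.2218 = 0.1109
  x=1: 1/2 × log_10[(1/2)/(7/10)] = 1/2 × -0.1461 = -0.0731

D_KL(P||Q) = 0.0379 dits

Note: KL divergence is always non-negative and equals 0 iff P = Q.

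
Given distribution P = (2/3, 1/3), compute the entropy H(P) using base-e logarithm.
0.6365 nats

Shannon entropy is H(X) = -Σ p(x) log p(x).

For P = (2/3, 1/3):
H = -2/3 × log_e(2/3) -1/3 × log_e(1/3)
H = 0.6365 nats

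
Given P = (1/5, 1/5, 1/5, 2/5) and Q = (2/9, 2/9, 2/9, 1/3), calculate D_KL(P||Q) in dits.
0.0042 dits

KL divergence: D_KL(P||Q) = Σ p(x) log(p(x)/q(x))

Computing term by term:
  x=0: 1/5 × log_10[(1/5)/(2/9)] = 1/5 × -0.0458 = -0.0092
  x=1: 1/5 × log_10[(1/5)/(2/9)] = 1/5 × -0.0458 = -0.0092
  x=2: 1/5 × log_10[(1/5)/(2/9)] = 1/5 × -0.0458 = -0.0092
  x=3: 2/5 × log_10[(2/5)/(1/3)] = 2/5 × 0.0792 = 0.0317

D_KL(P||Q) = 0.0042 dits

Note: KL divergence is always non-negative and equals 0 iff P = Q.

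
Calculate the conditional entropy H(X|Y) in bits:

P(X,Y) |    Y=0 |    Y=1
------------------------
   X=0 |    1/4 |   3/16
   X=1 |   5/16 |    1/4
0.9885 bits

Using the chain rule: H(X|Y) = H(X,Y) - H(Y)

First, compute H(X,Y) = 1.9772 bits

Marginal P(Y) = (9/16, 7/16)
H(Y) = 0.9887 bits

H(X|Y) = H(X,Y) - H(Y) = 1.9772 - 0.9887 = 0.9885 bits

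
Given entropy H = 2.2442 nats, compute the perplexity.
9.4329

Perplexity is e^H (or exp(H) for natural log).

H = 2.2442 nats
Perplexity = e^2.2442 = 9.4329

Interpretation: The model's uncertainty is equivalent to choosing uniformly among 9.4 options.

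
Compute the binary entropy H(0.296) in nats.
0.6074 nats

The binary entropy function is:
H(p) = -p log(p) - (1-p) log(1-p)

H(0.296) = -0.296 × log_e(0.296) - 0.704 × log_e(0.704)
H(0.296) = 0.6074 nats

Note: Binary entropy is maximized at p=0.5 (H=1 bit) and minimized at p=0 or p=1 (H=0).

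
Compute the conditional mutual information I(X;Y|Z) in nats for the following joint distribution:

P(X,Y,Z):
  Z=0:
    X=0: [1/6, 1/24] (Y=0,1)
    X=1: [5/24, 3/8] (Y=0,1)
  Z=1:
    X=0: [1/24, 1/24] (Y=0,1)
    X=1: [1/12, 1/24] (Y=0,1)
0.0661 nats

Conditional mutual information: I(X;Y|Z) = H(X|Z) + H(Y|Z) - H(X,Y|Z)

H(Z) = 0.5117
H(X,Z) = 1.1082 → H(X|Z) = 0.5965
H(Y,Z) = 1.1996 → H(Y|Z) = 0.6879
H(X,Y,Z) = 1.7300 → H(X,Y|Z) = 1.2182

I(X;Y|Z) = 0.5965 + 0.6879 - 1.2182 = 0.0661 nats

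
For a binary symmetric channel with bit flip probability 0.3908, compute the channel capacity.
0.0347 bits

For a binary symmetric channel (BSC) with error probability p:
Capacity C = 1 - H(p) bits per symbol

where H(p) = -p log₂(p) - (1-p) log₂(1-p) is the binary entropy function.

H(0.3908) = 0.9653 bits
C = 1 - 0.9653 = 0.0347 bits per symbol

This means we can reliably transmit up to 0.0347 bits of information per channel use.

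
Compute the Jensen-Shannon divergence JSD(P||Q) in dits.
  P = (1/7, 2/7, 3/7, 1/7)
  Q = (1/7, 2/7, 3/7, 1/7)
0.0000 dits

Jensen-Shannon divergence is:
JSD(P||Q) = 0.5 × D_KL(P||M) + 0.5 × D_KL(Q||M)
where M = 0.5 × (P + Q) is the mixture distribution.

M = 0.5 × (1/7, 2/7, 3/7, 1/7) + 0.5 × (1/7, 2/7, 3/7, 1/7) = (1/7, 2/7, 3/7, 1/7)

D_KL(P||M) = 0.0000 dits
D_KL(Q||M) = 0.0000 dits

JSD(P||Q) = 0.5 × 0.0000 + 0.5 × 0.0000 = 0.0000 dits

Unlike KL divergence, JSD is symmetric and bounded: 0 ≤ JSD ≤ log(2).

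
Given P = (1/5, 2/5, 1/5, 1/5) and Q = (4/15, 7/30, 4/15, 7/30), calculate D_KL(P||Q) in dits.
0.0303 dits

KL divergence: D_KL(P||Q) = Σ p(x) log(p(x)/q(x))

Computing term by term:
  x=0: 1/5 × log_10[(1/5)/(4/15)] = 1/5 × -0.1249 = -0.0250
  x=1: 2/5 × log_10[(2/5)/(7/30)] = 2/5 × 0.2341 = 0.0936
  x=2: 1/5 × log_10[(1/5)/(4/15)] = 1/5 × -0.1249 = -0.0250
  x=3: 1/5 × log_10[(1/5)/(7/30)] = 1/5 × -0.0669 = -0.0134

D_KL(P||Q) = 0.0303 dits

Note: KL divergence is always non-negative and equals 0 iff P = Q.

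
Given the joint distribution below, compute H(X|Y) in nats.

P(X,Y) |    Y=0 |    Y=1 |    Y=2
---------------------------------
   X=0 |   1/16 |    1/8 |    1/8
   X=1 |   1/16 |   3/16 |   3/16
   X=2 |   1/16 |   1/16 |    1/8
1.0573 nats

Using the chain rule: H(X|Y) = H(X,Y) - H(Y)

First, compute H(X,Y) = 2.1007 nats

Marginal P(Y) = (3/16, 3/8, 7/16)
H(Y) = 1.0434 nats

H(X|Y) = H(X,Y) - H(Y) = 2.1007 - 1.0434 = 1.0573 nats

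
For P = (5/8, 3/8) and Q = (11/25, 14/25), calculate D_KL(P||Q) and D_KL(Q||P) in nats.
D_KL(P||Q) = 0.0690, D_KL(Q||P) = 0.0701

KL divergence is not symmetric: D_KL(P||Q) ≠ D_KL(Q||P) in general.

D_KL(P||Q) = 0.0690 nats
D_KL(Q||P) = 0.0701 nats

No, they are not equal!

This asymmetry is why KL divergence is not a true distance metric.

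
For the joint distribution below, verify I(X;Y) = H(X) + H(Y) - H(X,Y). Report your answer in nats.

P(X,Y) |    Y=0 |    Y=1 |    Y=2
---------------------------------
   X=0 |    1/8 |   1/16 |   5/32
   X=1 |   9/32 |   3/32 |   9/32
I(X;Y) = 0.0024 nats

Mutual information has multiple equivalent forms:
- I(X;Y) = H(X) - H(X|Y)
- I(X;Y) = H(Y) - H(Y|X)
- I(X;Y) = H(X) + H(Y) - H(X,Y)

Computing all quantities:
H(X) = 0.6435, H(Y) = 1.0177, H(X,Y) = 1.6587
H(X|Y) = 0.6411, H(Y|X) = 1.0152

Verification:
H(X) - H(X|Y) = 0.6435 - 0.6411 = 0.0024
H(Y) - H(Y|X) = 1.0177 - 1.0152 = 0.0024
H(X) + H(Y) - H(X,Y) = 0.6435 + 1.0177 - 1.6587 = 0.0024

All forms give I(X;Y) = 0.0024 nats. ✓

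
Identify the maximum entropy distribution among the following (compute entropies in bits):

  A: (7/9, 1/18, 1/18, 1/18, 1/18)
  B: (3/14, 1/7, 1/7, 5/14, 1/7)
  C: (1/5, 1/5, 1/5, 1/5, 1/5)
C

For a discrete distribution over n outcomes, entropy is maximized by the uniform distribution.

Computing entropies:
H(A) = 1.2086 bits
H(B) = 2.2099 bits
H(C) = 2.3219 bits

The uniform distribution (where all probabilities equal 1/5) achieves the maximum entropy of log_2(5) = 2.3219 bits.

Distribution C has the highest entropy.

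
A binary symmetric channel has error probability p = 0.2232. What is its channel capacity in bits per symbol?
0.2340 bits

For a binary symmetric channel (BSC) with error probability p:
Capacity C = 1 - H(p) bits per symbol

where H(p) = -p log₂(p) - (1-p) log₂(1-p) is the binary entropy function.

H(0.2232) = 0.7660 bits
C = 1 - 0.7660 = 0.2340 bits per symbol

This means we can reliably transmit up to 0.2340 bits of information per channel use.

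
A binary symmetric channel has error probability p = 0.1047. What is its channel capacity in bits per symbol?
0.5163 bits

For a binary symmetric channel (BSC) with error probability p:
Capacity C = 1 - H(p) bits per symbol

where H(p) = -p log₂(p) - (1-p) log₂(1-p) is the binary entropy function.

H(0.1047) = 0.4837 bits
C = 1 - 0.4837 = 0.5163 bits per symbol

This means we can reliably transmit up to 0.5163 bits of information per channel use.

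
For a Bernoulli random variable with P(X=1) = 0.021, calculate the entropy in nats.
0.1019 nats

The binary entropy function is:
H(p) = -p log(p) - (1-p) log(1-p)

H(0.021) = -0.021 × log_e(0.021) - 0.979 × log_e(0.979)
H(0.021) = 0.1019 nats

Note: Binary entropy is maximized at p=0.5 (H=1 bit) and minimized at p=0 or p=1 (H=0).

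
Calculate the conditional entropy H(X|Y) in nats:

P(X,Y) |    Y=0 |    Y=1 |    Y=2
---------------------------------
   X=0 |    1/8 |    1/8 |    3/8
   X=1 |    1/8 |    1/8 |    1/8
0.6277 nats

Using the chain rule: H(X|Y) = H(X,Y) - H(Y)

First, compute H(X,Y) = 1.6675 nats

Marginal P(Y) = (1/4, 1/4, 1/2)
H(Y) = 1.0397 nats

H(X|Y) = H(X,Y) - H(Y) = 1.6675 - 1.0397 = 0.6277 nats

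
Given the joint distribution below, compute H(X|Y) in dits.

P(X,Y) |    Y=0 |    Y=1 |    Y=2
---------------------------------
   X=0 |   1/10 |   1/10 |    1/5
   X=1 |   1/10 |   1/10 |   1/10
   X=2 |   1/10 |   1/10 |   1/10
0.4669 dits

Using the chain rule: H(X|Y) = H(X,Y) - H(Y)

First, compute H(X,Y) = 0.9398 dits

Marginal P(Y) = (3/10, 3/10, 2/5)
H(Y) = 0.4729 dits

H(X|Y) = H(X,Y) - H(Y) = 0.9398 - 0.4729 = 0.4669 dits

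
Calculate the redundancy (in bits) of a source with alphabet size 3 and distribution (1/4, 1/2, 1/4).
0.0850 bits

Redundancy measures how far a source is from maximum entropy:
R = H_max - H(X)

Maximum entropy for 3 symbols: H_max = log_2(3) = 1.5850 bits
Actual entropy: H(X) = 1.5000 bits
Redundancy: R = 1.5850 - 1.5000 = 0.0850 bits

This redundancy represents potential for compression: the source could be compressed by 0.0850 bits per symbol.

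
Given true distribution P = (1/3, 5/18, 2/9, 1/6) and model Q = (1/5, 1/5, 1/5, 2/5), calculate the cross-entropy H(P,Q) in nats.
1.4939 nats

Cross-entropy: H(P,Q) = -Σ p(x) log q(x)

Alternatively: H(P,Q) = H(P) + D_KL(P||Q)
H(P) = 1.3549 nats
D_KL(P||Q) = 0.1390 nats

H(P,Q) = 1.3549 + 0.1390 = 1.4939 nats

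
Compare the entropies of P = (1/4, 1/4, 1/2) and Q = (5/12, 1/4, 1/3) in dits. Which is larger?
Q

Computing entropies in dits:
H(P) = 0.4515
H(Q) = 0.4680

Distribution Q has higher entropy.

Intuition: The distribution closer to uniform (more spread out) has higher entropy.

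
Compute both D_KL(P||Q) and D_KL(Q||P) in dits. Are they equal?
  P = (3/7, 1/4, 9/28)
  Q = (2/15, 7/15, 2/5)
D_KL(P||Q) = 0.1190, D_KL(Q||P) = 0.0969

KL divergence is not symmetric: D_KL(P||Q) ≠ D_KL(Q||P) in general.

D_KL(P||Q) = 0.1190 dits
D_KL(Q||P) = 0.0969 dits

No, they are not equal!

This asymmetry is why KL divergence is not a true distance metric.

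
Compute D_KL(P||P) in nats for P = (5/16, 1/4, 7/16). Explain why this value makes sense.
0.0000 nats

KL divergence satisfies the Gibbs inequality: D_KL(P||Q) ≥ 0 for all distributions P, Q.

D_KL(P||Q) = Σ p(x) log(p(x)/q(x))
Each term is p(x) × log_e(p(x)/p(x)) = p(x) × log_e(1) = 0, so the sum is 0.
D_KL(P||Q) = 0.0000 nats

When P = Q, the KL divergence is exactly 0, as there is no 'divergence' between identical distributions.

This non-negativity is a fundamental property: relative entropy cannot be negative because it measures how different Q is from P.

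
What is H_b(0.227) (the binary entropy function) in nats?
0.5356 nats

The binary entropy function is:
H(p) = -p log(p) - (1-p) log(1-p)

H(0.227) = -0.227 × log_e(0.227) - 0.773 × log_e(0.773)
H(0.227) = 0.5356 nats

Note: Binary entropy is maximized at p=0.5 (H=1 bit) and minimized at p=0 or p=1 (H=0).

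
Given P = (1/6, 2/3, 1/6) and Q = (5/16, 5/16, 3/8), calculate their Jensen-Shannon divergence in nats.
0.0646 nats

Jensen-Shannon divergence is:
JSD(P||Q) = 0.5 × D_KL(P||M) + 0.5 × D_KL(Q||M)
where M = 0.5 × (P + Q) is the mixture distribution.

M = 0.5 × (1/6, 2/3, 1/6) + 0.5 × (5/16, 5/16, 3/8) = (0.239583, 0.489583, 0.270833)

D_KL(P||M) = 0.0644 nats
D_KL(Q||M) = 0.0648 nats

JSD(P||Q) = 0.5 × 0.0644 + 0.5 × 0.0648 = 0.0646 nats

Unlike KL divergence, JSD is symmetric and bounded: 0 ≤ JSD ≤ log(2).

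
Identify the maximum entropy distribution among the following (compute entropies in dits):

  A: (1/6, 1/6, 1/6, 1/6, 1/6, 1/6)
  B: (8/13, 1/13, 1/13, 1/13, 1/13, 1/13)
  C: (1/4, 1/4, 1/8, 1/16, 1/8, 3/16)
A

For a discrete distribution over n outcomes, entropy is maximized by the uniform distribution.

Computing entropies:
H(A) = 0.7782 dits
H(B) = 0.5582 dits
H(C) = 0.7384 dits

The uniform distribution (where all probabilities equal 1/6) achieves the maximum entropy of log_10(6) = 0.7782 dits.

Distribution A has the highest entropy.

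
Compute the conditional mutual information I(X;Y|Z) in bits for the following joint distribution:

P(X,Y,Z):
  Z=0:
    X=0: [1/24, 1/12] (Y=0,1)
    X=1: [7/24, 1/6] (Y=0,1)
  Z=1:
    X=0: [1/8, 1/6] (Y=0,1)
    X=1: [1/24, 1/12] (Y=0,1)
0.0289 bits

Conditional mutual information: I(X;Y|Z) = H(X|Z) + H(Y|Z) - H(X,Y|Z)

H(Z) = 0.9799
H(X,Z) = 1.7843 → H(X|Z) = 0.8045
H(Y,Z) = 1.9591 → H(Y|Z) = 0.9793
H(X,Y,Z) = 2.7347 → H(X,Y|Z) = 1.7548

I(X;Y|Z) = 0.8045 + 0.9793 - 1.7548 = 0.0289 bits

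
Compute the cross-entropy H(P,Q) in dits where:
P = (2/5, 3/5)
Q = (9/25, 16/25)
0.2938 dits

Cross-entropy: H(P,Q) = -Σ p(x) log q(x)

Alternatively: H(P,Q) = H(P) + D_KL(P||Q)
H(P) = 0.2923 dits
D_KL(P||Q) = 0.0015 dits

H(P,Q) = 0.2923 + 0.0015 = 0.2938 dits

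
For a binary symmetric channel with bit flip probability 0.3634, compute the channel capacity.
0.0545 bits

For a binary symmetric channel (BSC) with error probability p:
Capacity C = 1 - H(p) bits per symbol

where H(p) = -p log₂(p) - (1-p) log₂(1-p) is the binary entropy function.

H(0.3634) = 0.9455 bits
C = 1 - 0.9455 = 0.0545 bits per symbol

This means we can reliably transmit up to 0.0545 bits of information per channel use.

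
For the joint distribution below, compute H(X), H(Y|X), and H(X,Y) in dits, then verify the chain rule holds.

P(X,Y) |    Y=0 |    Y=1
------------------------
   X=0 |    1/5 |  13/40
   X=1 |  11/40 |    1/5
H(X,Y) = 0.5924, H(X) = 0.3005, H(Y|X) = 0.2919 (all in dits)

Chain rule: H(X,Y) = H(X) + H(Y|X)

Left side — joint entropy directly:
H(X,Y) = -Σ p(x,y) log p(x,y) = 0.5924 dits

Right side — compute H(Y|X) from the conditional distributions:
P(X) = (21/40, 19/40), so H(X) = 0.3005 dits
H(Y|X) = Σ_x P(X=x) · H(Y|X=x):
  P(Y|X=0) = (8/21, 13/21), H(Y|X=0) = 0.2886, weight P(X=0) = 21/40
  P(Y|X=1) = (11/19, 8/19), H(Y|X=1) = 0.2956, weight P(X=1) = 19/40
H(Y|X) = 0.2919 dits

H(X) + H(Y|X) = 0.3005 + 0.2919 = 0.5924 dits

Both sides equal 0.5924 dits. ✓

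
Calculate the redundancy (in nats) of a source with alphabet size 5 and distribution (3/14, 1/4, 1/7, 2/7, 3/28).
0.0575 nats

Redundancy measures how far a source is from maximum entropy:
R = H_max - H(X)

Maximum entropy for 5 symbols: H_max = log_e(5) = 1.6094 nats
Actual entropy: H(X) = 1.5519 nats
Redundancy: R = 1.6094 - 1.5519 = 0.0575 nats

This redundancy represents potential for compression: the source could be compressed by 0.0575 nats per symbol.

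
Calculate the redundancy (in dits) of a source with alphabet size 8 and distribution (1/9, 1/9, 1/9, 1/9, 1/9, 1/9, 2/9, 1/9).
0.0157 dits

Redundancy measures how far a source is from maximum entropy:
R = H_max - H(X)

Maximum entropy for 8 symbols: H_max = log_10(8) = 0.9031 dits
Actual entropy: H(X) = 0.8873 dits
Redundancy: R = 0.9031 - 0.8873 = 0.0157 dits

This redundancy represents potential for compression: the source could be compressed by 0.0157 dits per symbol.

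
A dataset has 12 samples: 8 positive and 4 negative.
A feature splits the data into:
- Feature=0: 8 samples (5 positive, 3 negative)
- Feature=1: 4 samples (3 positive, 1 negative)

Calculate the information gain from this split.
0.0116 bits

Information Gain = H(Y) - H(Y|Feature)

Before split:
P(positive) = 8/12 = 0.6667
H(Y) = 0.9183 bits

After split:
Feature=0: H = 0.9544 bits (weight = 8/12)
Feature=1: H = 0.8113 bits (weight = 4/12)
H(Y|Feature) = (8/12)×0.9544 + (4/12)×0.8113 = 0.9067 bits

Information Gain = 0.9183 - 0.9067 = 0.0116 bits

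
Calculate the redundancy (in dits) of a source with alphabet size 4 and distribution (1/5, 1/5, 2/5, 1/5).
0.0235 dits

Redundancy measures how far a source is from maximum entropy:
R = H_max - H(X)

Maximum entropy for 4 symbols: H_max = log_10(4) = 0.6021 dits
Actual entropy: H(X) = 0.5786 dits
Redundancy: R = 0.6021 - 0.5786 = 0.0235 dits

This redundancy represents potential for compression: the source could be compressed by 0.0235 dits per symbol.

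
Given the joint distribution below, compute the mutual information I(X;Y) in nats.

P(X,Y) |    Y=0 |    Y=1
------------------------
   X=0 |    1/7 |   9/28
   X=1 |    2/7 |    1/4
0.0262 nats

Mutual information: I(X;Y) = H(X) + H(Y) - H(X,Y)

Marginals:
P(X) = (13/28, 15/28), H(X) = 0.6906 nats
P(Y) = (3/7, 4/7), H(Y) = 0.6829 nats

Joint entropy: H(X,Y) = 1.3473 nats

I(X;Y) = 0.6906 + 0.6829 - 1.3473 = 0.0262 nats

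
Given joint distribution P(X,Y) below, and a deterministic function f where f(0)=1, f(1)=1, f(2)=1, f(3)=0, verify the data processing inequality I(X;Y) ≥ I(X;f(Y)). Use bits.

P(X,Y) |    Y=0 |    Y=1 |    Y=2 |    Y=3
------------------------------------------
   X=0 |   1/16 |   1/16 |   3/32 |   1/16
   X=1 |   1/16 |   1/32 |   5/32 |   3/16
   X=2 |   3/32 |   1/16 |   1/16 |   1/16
I(X;Y) = 0.0802, I(X;f(Y)) = 0.0351, inequality holds: 0.0802 ≥ 0.0351

Data Processing Inequality: For any Markov chain X → Y → Z, we have I(X;Y) ≥ I(X;Z).

Here Z = f(Y) is a deterministic function of Y, forming X → Y → Z.

Original I(X;Y) = 0.0802 bits

After applying f:
P(X,Z) where Z=f(Y):
- P(X,Z=0) = P(X,Y=3)
- P(X,Z=1) = P(X,Y=0) + P(X,Y=1) + P(X,Y=2)

I(X;Z) = I(X;f(Y)) = 0.0351 bits

Verification: 0.0802 ≥ 0.0351 ✓

Information cannot be created by processing; the function f can only lose information about X.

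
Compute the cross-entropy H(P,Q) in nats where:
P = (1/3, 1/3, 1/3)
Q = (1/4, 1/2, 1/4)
1.1552 nats

Cross-entropy: H(P,Q) = -Σ p(x) log q(x)

Alternatively: H(P,Q) = H(P) + D_KL(P||Q)
H(P) = 1.0986 nats
D_KL(P||Q) = 0.0566 nats

H(P,Q) = 1.0986 + 0.0566 = 1.1552 nats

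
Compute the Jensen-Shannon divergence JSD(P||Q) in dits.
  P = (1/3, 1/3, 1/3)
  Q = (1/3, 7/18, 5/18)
0.0010 dits

Jensen-Shannon divergence is:
JSD(P||Q) = 0.5 × D_KL(P||M) + 0.5 × D_KL(Q||M)
where M = 0.5 × (P + Q) is the mixture distribution.

M = 0.5 × (1/3, 1/3, 1/3) + 0.5 × (1/3, 7/18, 5/18) = (1/3, 13/36, 11/36)

D_KL(P||M) = 0.0010 dits
D_KL(Q||M) = 0.0010 dits

JSD(P||Q) = 0.5 × 0.0010 + 0.5 × 0.0010 = 0.0010 dits

Unlike KL divergence, JSD is symmetric and bounded: 0 ≤ JSD ≤ log(2).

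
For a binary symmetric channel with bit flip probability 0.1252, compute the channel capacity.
0.4559 bits

For a binary symmetric channel (BSC) with error probability p:
Capacity C = 1 - H(p) bits per symbol

where H(p) = -p log₂(p) - (1-p) log₂(1-p) is the binary entropy function.

H(0.1252) = 0.5441 bits
C = 1 - 0.5441 = 0.4559 bits per symbol

This means we can reliably transmit up to 0.4559 bits of information per channel use.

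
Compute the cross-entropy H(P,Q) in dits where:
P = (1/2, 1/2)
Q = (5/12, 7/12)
0.3071 dits

Cross-entropy: H(P,Q) = -Σ p(x) log q(x)

Alternatively: H(P,Q) = H(P) + D_KL(P||Q)
H(P) = 0.3010 dits
D_KL(P||Q) = 0.0061 dits

H(P,Q) = 0.3010 + 0.0061 = 0.3071 dits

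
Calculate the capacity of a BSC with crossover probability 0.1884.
0.3019 bits

For a binary symmetric channel (BSC) with error probability p:
Capacity C = 1 - H(p) bits per symbol

where H(p) = -p log₂(p) - (1-p) log₂(1-p) is the binary entropy function.

H(0.1884) = 0.6981 bits
C = 1 - 0.6981 = 0.3019 bits per symbol

This means we can reliably transmit up to 0.3019 bits of information per channel use.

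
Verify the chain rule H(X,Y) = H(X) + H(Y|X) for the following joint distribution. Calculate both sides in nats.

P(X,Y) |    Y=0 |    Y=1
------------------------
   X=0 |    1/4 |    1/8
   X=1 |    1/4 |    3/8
H(X,Y) = 1.3209, H(X) = 0.6616, H(Y|X) = 0.6593 (all in nats)

Chain rule: H(X,Y) = H(X) + H(Y|X)

Left side — joint entropy directly:
H(X,Y) = -Σ p(x,y) log p(x,y) = 1.3209 nats

Right side — compute H(Y|X) from the conditional distributions:
P(X) = (3/8, 5/8), so H(X) = 0.6616 nats
H(Y|X) = Σ_x P(X=x) · H(Y|X=x):
  P(Y|X=0) = (2/3, 1/3), H(Y|X=0) = 0.6365, weight P(X=0) = 3/8
  P(Y|X=1) = (2/5, 3/5), H(Y|X=1) = 0.6730, weight P(X=1) = 5/8
H(Y|X) = 0.6593 nats

H(X) + H(Y|X) = 0.6616 + 0.6593 = 1.3209 nats

Both sides equal 1.3209 nats. ✓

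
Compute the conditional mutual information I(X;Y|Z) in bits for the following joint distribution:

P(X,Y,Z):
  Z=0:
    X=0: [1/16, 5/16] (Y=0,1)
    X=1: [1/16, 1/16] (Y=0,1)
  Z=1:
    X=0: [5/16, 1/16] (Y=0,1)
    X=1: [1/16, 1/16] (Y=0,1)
0.0738 bits

Conditional mutual information: I(X;Y|Z) = H(X|Z) + H(Y|Z) - H(X,Y|Z)

H(Z) = 1.0000
H(X,Z) = 1.8113 → H(X|Z) = 0.8113
H(Y,Z) = 1.8113 → H(Y|Z) = 0.8113
H(X,Y,Z) = 2.5488 → H(X,Y|Z) = 1.5488

I(X;Y|Z) = 0.8113 + 0.8113 - 1.5488 = 0.0738 bits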